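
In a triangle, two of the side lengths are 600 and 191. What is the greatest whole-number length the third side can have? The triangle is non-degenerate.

The third side must be less than 600 + 191 = 791.
The largest integer below 791 is 790.

790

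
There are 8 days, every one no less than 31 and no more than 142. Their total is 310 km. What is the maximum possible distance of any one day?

93

Maximizing one value means minimizing the remaining 7.
The other 7 contribute at least 7 × 31 = 217, leaving at most 310 − 217 = 93.
Since 93 ≤ 142, this is achievable: one at 93 and 7 at 31.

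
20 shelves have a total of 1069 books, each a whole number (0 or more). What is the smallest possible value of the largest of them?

54

Some value must be at least ⌈1069/20⌉ = 54, since 20 × 53 = 1060 < 1069.
Taking 11 copies of 53 and 9 copies of 54 gives exactly 1069, so 54 is attained.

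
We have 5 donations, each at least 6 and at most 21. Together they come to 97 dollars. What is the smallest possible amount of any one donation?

To make one donation as small as possible, make the other 4 as large as possible.
The other 4 contribute at most 4 × 21 = 84, leaving at least 97 − 84 = 13.
Since 13 ≥ 6, this is achievable: one at 13 and 4 at 21.

13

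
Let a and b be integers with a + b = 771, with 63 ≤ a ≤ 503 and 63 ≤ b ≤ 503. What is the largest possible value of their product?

ab = a(771 − a) is maximized when a is as near 771/2 as the bounds allow.
Taking a = 385 and b = 386 (both in [63, 503]) gives ab = 148610.

148610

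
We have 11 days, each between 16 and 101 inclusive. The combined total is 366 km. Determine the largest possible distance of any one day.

101

Maximizing one value means minimizing the remaining 10.
The other 10 contribute at least 10 × 16 = 160, leaving at most 366 − 160 = 206.
But each day is capped at 101, so the maximum is 101.
Achievable: one at 101 and the other 10 totalling 265, which fits since 10 × 16 ≤ 265 ≤ 10 × 101.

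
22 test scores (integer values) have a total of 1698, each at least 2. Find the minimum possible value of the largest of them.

Some value must be at least ⌈1698/22⌉ = 78, since 22 × 77 = 1694 < 1698.
Achievable: 4 of them at 78 and 18 at 77 total 1698.

78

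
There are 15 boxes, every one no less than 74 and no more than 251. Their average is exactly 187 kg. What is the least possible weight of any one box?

Minimizing one value means maximizing the remaining 14.
The total is 15 × 187 = 2805.
The other 14 can take up 14 × 251 = 3514 ≥ 2805 − 74, so one box can sit at its floor of 74.
Achievable: one at 74 and the other 14 totalling 2731, which fits since 14 × 74 ≤ 2731 ≤ 14 × 251.

74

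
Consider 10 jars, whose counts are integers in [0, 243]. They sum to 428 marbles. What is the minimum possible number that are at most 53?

Each value above 53 is at least 54, contributing at least 54 − 0 = 54 above the floor 0.
The sum exceeds the floor total 0 by 428, so at most ⌊428/54⌋ = 7 exceed 53, and at least 3 are ≤ 53.
Exactly 3 works: 3 values at 0 and 7 at 54 total 378; raise one of the low values by 50 (still ≤ 53) to hit 428.

3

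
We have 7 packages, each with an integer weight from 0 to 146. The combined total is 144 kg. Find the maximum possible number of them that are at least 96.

1

With k values at 96 or above and the rest at least 0, the sum is at least 0 + 96k.
Since the sum is 144, we need 96k ≤ 144, i.e. k ≤ 1.
k = 1 is achieved by 1 value at 96 and 6 at 0, total 96; add 48 to one value (staying below 96) to reach 144.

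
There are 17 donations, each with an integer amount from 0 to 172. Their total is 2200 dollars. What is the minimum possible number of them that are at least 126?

2

Suppose at most 17 − j of them reach 126; then j values are ≤ 125 and the rest ≤ 172.
The total is then ≤ 125·j + 172·(17 − j) = 2924 − 47j. For this to be ≥ 2200 we need j ≤ 15, so at least 17 − 15 = 2 must reach 126.
Exactly 2 works: 2 values at 172 and 15 at 125 total 2219; lower one of the high values by 19 (still ≥ 126) to hit 2200.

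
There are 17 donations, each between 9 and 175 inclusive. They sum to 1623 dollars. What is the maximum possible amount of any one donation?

175

Maximizing one value means minimizing the remaining 16.
The other 16 contribute at least 16 × 9 = 144, leaving at most 1623 − 144 = 1479.
But each donation is capped at 175, so the maximum is 175.
Achievable: one at 175 and the other 16 totalling 1448, which fits since 16 × 9 ≤ 1448 ≤ 16 × 175.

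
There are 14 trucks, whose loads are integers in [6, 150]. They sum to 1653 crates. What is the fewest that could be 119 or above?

If only k of them are at least 119, the other 14 − k are at most 118, so the total is at most k·150 + (14 − k)·118.
This must reach 1653, so k·150 + (14 − k)·118 ≥ 1653, giving k ≥ 1.
Exactly 1 works: 1 value at 150 and 13 at 118 total 1684; lower one of the high values by 31 (still ≥ 119) to hit 1653.

1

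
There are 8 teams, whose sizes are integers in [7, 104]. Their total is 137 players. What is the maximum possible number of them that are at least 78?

Suppose k of them are at least 78. Those contribute at least 78 each and the other 8 − k at least 7 each.
So the total is at least 78k + 7(8 − k) = 56 + 71k. This must be ≤ 137, giving k ≤ 1.
k = 1 is achieved by 1 value at 78 and 7 at 7, total 127; add 10 to one value (staying below 78) to reach 137.

1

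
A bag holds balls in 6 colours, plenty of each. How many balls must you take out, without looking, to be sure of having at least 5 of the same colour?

You could draw 4 of every colour without reaching 5 of any — 24 in all.
One more forces 5 of some colour, so 24 + 1 = 25.

25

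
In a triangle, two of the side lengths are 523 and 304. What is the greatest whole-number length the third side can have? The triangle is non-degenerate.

The third side must be less than 523 + 304 = 827.
The largest integer below 827 is 826.

826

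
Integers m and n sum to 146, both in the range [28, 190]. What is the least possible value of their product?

3304

mn = m(146 − m) is concave in m, so over [28, 118] it is minimized at an endpoint.
The extreme feasible split is m = 28, n = 118, giving mn = 3304.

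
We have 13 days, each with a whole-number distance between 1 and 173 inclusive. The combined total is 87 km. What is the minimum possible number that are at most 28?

11

If only k of them are at most 28, the other 13 − k are at least 29, so the total is at least (13 − k)·29 + k·1.
This is ≤ 87, so (13 − k)·29 + 1k ≤ 87, which gives k ≥ 11.
Exactly 11 works: 11 values at 1 and 2 at 29 total 69; raise one of the low values by 18 (still ≤ 28) to hit 87.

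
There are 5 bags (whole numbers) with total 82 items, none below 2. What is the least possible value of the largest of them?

17

The 5 values sum to 82, so their maximum is at least ⌈82/5⌉ = 17.
Taking 3 copies of 16 and 2 copies of 17 gives exactly 82, so 17 is attained.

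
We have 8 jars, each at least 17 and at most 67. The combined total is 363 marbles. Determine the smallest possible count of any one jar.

17

Minimizing one value means maximizing the remaining 7.
The other 7 can take up 7 × 67 = 469 ≥ 363 − 17, so one jar can sit at its floor of 17.
Achievable: one at 17 and the other 7 totalling 346, which fits since 7 × 17 ≤ 346 ≤ 7 × 67.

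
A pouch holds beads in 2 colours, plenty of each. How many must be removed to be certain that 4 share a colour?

You could draw 3 of every colour without reaching 4 of any — 6 in all.
One more forces 4 of some colour, so 6 + 1 = 7.

7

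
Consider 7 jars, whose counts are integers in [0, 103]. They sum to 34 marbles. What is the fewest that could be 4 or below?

1

Each value above 4 is at least 5, contributing at least 5 − 0 = 5 above the floor 0.
The sum exceeds the floor total 0 by 34, so at most ⌊34/5⌋ = 6 exceed 4, and at least 1 are ≤ 4.
Exactly 1 works: 1 value at 0 and 6 at 5 total 30; raise one of the low values by 4 (still ≤ 4) to hit 34.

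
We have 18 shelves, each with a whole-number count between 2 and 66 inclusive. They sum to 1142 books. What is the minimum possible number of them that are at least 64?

Each value short of 64 is at most 63, costing at least 66 − 63 = 3 against the maximum total of 1188.
We can afford to lose at most 1188 − 1142 = 46, so at most ⌊46/3⌋ = 15 fall short, and at least 3 are ≥ 64.
Exactly 3 works: 3 values at 66 and 15 at 63 total 1143; lower one of the high values by 1 (still ≥ 64) to hit 1142.

3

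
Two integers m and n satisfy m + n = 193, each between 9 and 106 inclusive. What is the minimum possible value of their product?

9222

For a fixed sum, mn is smallest when m and n are as far apart as possible.
The extreme feasible split is m = 87, n = 106, giving mn = 9222.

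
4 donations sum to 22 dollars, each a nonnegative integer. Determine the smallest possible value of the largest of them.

Some value must be at least ⌈22/4⌉ = 6, since 4 × 5 = 20 < 22.
Equality holds with 2 values of 6 and 2 values of 5.

6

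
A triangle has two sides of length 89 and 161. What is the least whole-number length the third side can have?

73

The third side must exceed |89 − 161| = 72.
The smallest integer above 72 is 73.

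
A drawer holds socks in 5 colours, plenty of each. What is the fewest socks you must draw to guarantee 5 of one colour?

You could draw 4 of every colour without reaching 5 of any — 20 in all.
One more forces 5 of some colour, so 20 + 1 = 21.

21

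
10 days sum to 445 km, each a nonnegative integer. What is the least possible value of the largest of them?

If every one of the 10 were at most 44, the total would be at most 10 × 44 = 440 < 445.
Achievable: 5 of them at 45 and 5 at 44 total 445.

45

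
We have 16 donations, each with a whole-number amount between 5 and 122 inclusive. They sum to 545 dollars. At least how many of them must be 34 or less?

If only k of them are at most 34, the other 16 − k are at least 35, so the total is at least (16 − k)·35 + k·5.
This is ≤ 545, so (16 − k)·35 + 5k ≤ 545, which gives k ≥ 1.
Exactly 1 works: 1 value at 5 and 15 at 35 total 530; raise one of the low values by 15 (still ≤ 34) to hit 545.

1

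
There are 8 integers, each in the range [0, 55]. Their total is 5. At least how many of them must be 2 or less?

Let j be the number exceeding 2. Then the total is ≥ 3·j + 0·(8 − j) = 0 + 3j.
So 3j ≤ 5 and j ≤ 1; hence at least 8 − 1 = 7 are ≤ 2.
Exactly 7 works: 7 values at 0 and 1 at 3 total 3; raise one of the low values by 2 (still ≤ 2) to hit 5.

7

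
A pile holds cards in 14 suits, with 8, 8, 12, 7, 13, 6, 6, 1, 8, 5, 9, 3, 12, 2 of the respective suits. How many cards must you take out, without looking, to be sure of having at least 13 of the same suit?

100

In the worst case you take as many as possible of each suit without reaching 13: 8 + 8 + 12 + 7 + 12 + 6 + 6 + 1 + 8 + 5 + 9 + 3 + 12 + 2 = 99.
The next one must give 13 of some suit, so 99 + 1 = 100.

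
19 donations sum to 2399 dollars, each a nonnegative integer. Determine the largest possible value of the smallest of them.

The 19 values sum to 2399, so their minimum is at most ⌊2399/19⌋ = 126.
Equality holds with 14 values of 126 and 5 values of 127.

126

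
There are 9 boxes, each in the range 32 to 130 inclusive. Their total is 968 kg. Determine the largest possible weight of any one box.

To make one box as large as possible, make the other 8 as small as possible.
The other 8 contribute at least 8 × 32 = 256, leaving at most 968 − 256 = 712.
But each box is capped at 130, so the maximum is 130.
Achievable: one at 130 and the other 8 totalling 838, which fits since 8 × 32 ≤ 838 ≤ 8 × 130.

130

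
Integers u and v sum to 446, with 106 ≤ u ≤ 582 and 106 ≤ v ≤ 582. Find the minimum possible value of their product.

36040

Since u + v is fixed, pushing one of them to its bound minimizes the product.
At the endpoint u = 106, v = 446 − 106 = 340, so uv = 106 × 340 = 36040.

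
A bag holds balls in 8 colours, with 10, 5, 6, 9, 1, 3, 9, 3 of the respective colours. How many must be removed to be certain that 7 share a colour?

37

In the worst case you take as many as possible of each colour without reaching 7: 6 + 5 + 6 + 6 + 1 + 3 + 6 + 3 = 36.
The next one must give 7 of some colour, so 36 + 1 = 37.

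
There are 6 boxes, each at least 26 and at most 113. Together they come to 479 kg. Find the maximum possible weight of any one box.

Maximizing one value means minimizing the remaining 5.
The other 5 contribute at least 5 × 26 = 130, leaving at most 479 − 130 = 349.
But each box is capped at 113, so the maximum is 113.
Achievable: one at 113 and the other 5 totalling 366, which fits since 5 × 26 ≤ 366 ≤ 5 × 113.

113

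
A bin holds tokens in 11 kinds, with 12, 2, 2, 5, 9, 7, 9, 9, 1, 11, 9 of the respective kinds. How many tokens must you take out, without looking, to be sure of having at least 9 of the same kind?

In the worst case you take as many as possible of each kind without reaching 9: 8 + 2 + 2 + 5 + 8 + 7 + 8 + 8 + 1 + 8 + 8 = 65.
The next one must give 9 of some kind, so 65 + 1 = 66.

66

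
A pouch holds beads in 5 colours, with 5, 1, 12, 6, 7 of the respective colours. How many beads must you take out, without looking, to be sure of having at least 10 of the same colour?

29

In the worst case you take as many as possible of each colour without reaching 10: 5 + 1 + 9 + 6 + 7 = 28.
The next one must give 10 of some colour, so 28 + 1 = 29.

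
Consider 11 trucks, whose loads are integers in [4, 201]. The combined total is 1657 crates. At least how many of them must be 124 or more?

4

Each value short of 124 is at most 123, costing at least 201 − 123 = 78 against the maximum total of 2211.
We can afford to lose at most 2211 − 1657 = 554, so at most ⌊554/78⌋ = 7 fall short, and at least 4 are ≥ 124.
Exactly 4 works: 4 values at 201 and 7 at 123 total 1665; lower one of the high values by 8 (still ≥ 124) to hit 1657.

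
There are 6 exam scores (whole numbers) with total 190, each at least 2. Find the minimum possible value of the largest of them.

The average is 190/6 > 31, so not all 6 can be 31 or less; the largest is ≥ 32.
Equality holds with 4 values of 32 and 2 values of 31.

32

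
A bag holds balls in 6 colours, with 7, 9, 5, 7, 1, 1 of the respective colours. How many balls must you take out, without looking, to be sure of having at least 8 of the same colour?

In the worst case you take as many as possible of each colour without reaching 8: 7 + 7 + 5 + 7 + 1 + 1 = 28.
The next one must give 8 of some colour, so 28 + 1 = 29.

29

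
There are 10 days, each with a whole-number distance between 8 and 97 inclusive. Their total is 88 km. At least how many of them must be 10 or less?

8

If only k of them are at most 10, the other 10 − k are at least 11, so the total is at least (10 − k)·11 + k·8.
This is ≤ 88, so (10 − k)·11 + 8k ≤ 88, which gives k ≥ 8.
Exactly 8 works: 8 values at 8 and 2 at 11 total 86; raise one of the low values by 2 (still ≤ 10) to hit 88.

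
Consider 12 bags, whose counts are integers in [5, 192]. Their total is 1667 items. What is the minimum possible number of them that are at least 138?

1

Suppose at most 12 − j of them reach 138; then j values are ≤ 137 and the rest ≤ 192.
The total is then ≤ 137·j + 192·(12 − j) = 2304 − 55j. For this to be ≥ 1667 we need j ≤ 11, so at least 12 − 11 = 1 must reach 138.
Exactly 1 works: 1 value at 192 and 11 at 137 total 1699; lower one of the high values by 32 (still ≥ 138) to hit 1667.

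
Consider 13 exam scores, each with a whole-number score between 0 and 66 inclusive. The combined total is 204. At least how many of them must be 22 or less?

Let j be the number exceeding 22. Then the total is ≥ 23·j + 0·(13 − j) = 0 + 23j.
So 23j ≤ 204 and j ≤ 8; hence at least 13 − 8 = 5 are ≤ 22.
Exactly 5 works: 5 values at 0 and 8 at 23 total 184; raise one of the low values by 20 (still ≤ 22) to hit 204.

5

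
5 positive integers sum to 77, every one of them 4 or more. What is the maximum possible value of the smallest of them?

The average is 77/5 < 16, so some value is ≤ 15.
Equality holds with 3 values of 15 and 2 values of 16.

15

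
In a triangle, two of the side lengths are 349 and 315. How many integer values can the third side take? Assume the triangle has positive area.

The triangle inequality gives |349 − 315| < c < 349 + 315, i.e. 34 < c < 664.
So c can be any integer from 35 to 663: 629 values.

629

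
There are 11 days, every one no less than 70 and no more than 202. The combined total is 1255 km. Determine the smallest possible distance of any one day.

Minimizing one value means maximizing the remaining 10.
The other 10 can take up 10 × 202 = 2020 ≥ 1255 − 70, so one day can sit at its floor of 70.
Achievable: one at 70 and the other 10 totalling 1185, which fits since 10 × 70 ≤ 1185 ≤ 10 × 202.

70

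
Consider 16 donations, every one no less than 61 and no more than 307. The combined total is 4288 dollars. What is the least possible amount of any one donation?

To make one donation as small as possible, make the other 15 as large as possible.
The other 15 can take up 15 × 307 = 4605 ≥ 4288 − 61, so one donation can sit at its floor of 61.
Achievable: one at 61 and the other 15 totalling 4227, which fits since 15 × 61 ≤ 4227 ≤ 15 × 307.

61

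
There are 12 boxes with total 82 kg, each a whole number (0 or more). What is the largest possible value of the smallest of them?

If every one of the 12 were at least 7, the total would be at least 12 × 7 = 84 > 82.
Equality holds with 2 values of 6 and 10 values of 7.

6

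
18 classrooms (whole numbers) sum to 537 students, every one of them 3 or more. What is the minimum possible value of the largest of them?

30

The 18 values sum to 537, so their maximum is at least ⌈537/18⌉ = 30.
Taking 3 copies of 29 and 15 copies of 30 gives exactly 537, so 30 is attained.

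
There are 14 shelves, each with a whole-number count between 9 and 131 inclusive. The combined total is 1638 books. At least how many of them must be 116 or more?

2

Each value short of 116 is at most 115, costing at least 131 − 115 = 16 against the maximum total of 1834.
We can afford to lose at most 1834 − 1638 = 196, so at most ⌊196/16⌋ = 12 fall short, and at least 2 are ≥ 116.
Exactly 2 works: 2 values at 131 and 12 at 115 total 1642; lower one of the high values by 4 (still ≥ 116) to hit 1638.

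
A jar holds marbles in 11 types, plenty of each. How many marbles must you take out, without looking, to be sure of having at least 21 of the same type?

221

You could draw 20 of every type without reaching 21 of any — 220 in all.
One more forces 21 of some type, so 220 + 1 = 221.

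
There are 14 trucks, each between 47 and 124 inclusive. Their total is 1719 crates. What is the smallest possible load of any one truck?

107

Minimizing one value means maximizing the remaining 13.
The other 13 contribute at most 13 × 124 = 1612, leaving at least 1719 − 1612 = 107.
Since 107 ≥ 47, this is achievable: one at 107 and 13 at 124.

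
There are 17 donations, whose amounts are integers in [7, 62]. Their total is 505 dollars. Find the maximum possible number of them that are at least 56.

7

With k values at 56 or above and the rest at least 7, the sum is at least 119 + 49k.
Since the sum is 505, we need 49k ≤ 386, i.e. k ≤ 7.
k = 7 is achieved by 7 values at 56 and 10 at 7, total 462; add 43 to one value (staying below 56) to reach 505.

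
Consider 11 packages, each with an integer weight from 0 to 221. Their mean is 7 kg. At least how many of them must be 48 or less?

The total is 11 × 7 = 77.
Each value above 48 is at least 49, contributing at least 49 − 0 = 49 above the floor 0.
The sum exceeds the floor total 0 by 77, so at most ⌊77/49⌋ = 1 exceed 48, and at least 10 are ≤ 48.
Exactly 10 works: 10 values at 0 and 1 at 49 total 49; raise one of the low values by 28 (still ≤ 48) to hit 77.

10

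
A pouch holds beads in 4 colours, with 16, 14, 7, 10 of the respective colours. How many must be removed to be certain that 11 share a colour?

38

In the worst case you take as many as possible of each colour without reaching 11: 10 + 10 + 7 + 10 = 37.
The next one must give 11 of some colour, so 37 + 1 = 38.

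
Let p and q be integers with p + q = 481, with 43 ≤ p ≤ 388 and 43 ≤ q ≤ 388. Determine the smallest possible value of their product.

36084

pq = p(481 − p) is concave in p, so over [93, 388] it is minimized at an endpoint.
The extreme feasible split is p = 93, q = 388, giving pq = 36084.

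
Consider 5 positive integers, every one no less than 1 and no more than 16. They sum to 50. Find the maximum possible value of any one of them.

Maximizing one value means minimizing the remaining 4.
The other 4 contribute at least 4 × 1 = 4, leaving at most 50 − 4 = 46.
But each integer is capped at 16, so the maximum is 16.
Achievable: one at 16 and the other 4 totalling 34, which fits since 4 × 1 ≤ 34 ≤ 4 × 16.

16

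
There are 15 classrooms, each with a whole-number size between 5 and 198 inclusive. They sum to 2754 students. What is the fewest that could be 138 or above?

12

Each value short of 138 is at most 137, costing at least 198 − 137 = 61 against the maximum total of 2970.
We can afford to lose at most 2970 − 2754 = 216, so at most ⌊216/61⌋ = 3 fall short, and at least 12 are ≥ 138.
Exactly 12 works: 12 values at 198 and 3 at 137 total 2787; lower one of the high values by 33 (still ≥ 138) to hit 2754.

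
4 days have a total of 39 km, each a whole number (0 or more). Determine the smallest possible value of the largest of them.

Some value must be at least ⌈39/4⌉ = 10, since 4 × 9 = 36 < 39.
Achievable: 3 of them at 10 and 1 at 9 total 39.

10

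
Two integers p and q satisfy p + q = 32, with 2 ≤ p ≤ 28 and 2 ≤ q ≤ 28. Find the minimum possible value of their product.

112

For a fixed sum, pq is smallest when p and q are as far apart as possible.
At the endpoint p = 4, q = 32 − 4 = 28, so pq = 4 × 28 = 112.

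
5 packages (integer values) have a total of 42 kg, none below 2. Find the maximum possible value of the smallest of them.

8

If every one of the 5 were at least 9, the total would be at least 5 × 9 = 45 > 42.
Achievable: 3 of them at 8 and 2 at 9 total 42.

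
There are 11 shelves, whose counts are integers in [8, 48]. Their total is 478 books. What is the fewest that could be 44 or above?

1

Each value short of 44 is at most 43, costing at least 48 − 43 = 5 against the maximum total of 528.
We can afford to lose at most 528 − 478 = 50, so at most ⌊50/5⌋ = 10 fall short, and at least 1 are ≥ 44.
Exactly 1 works: 1 value at 48 and 10 at 43 total 478.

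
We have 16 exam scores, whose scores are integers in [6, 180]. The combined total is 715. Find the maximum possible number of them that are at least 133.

Suppose k of them are at least 133. Those contribute at least 133 each and the other 16 − k at least 6 each.
So the total is at least 133k + 6(16 − k) = 96 + 127k. This must be ≤ 715, giving k ≤ 4.
k = 4 is achieved by 4 values at 133 and 12 at 6, total 604; add 111 to one value (staying below 133) to reach 715.

4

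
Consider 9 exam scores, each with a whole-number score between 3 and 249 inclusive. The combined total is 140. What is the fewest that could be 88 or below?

8

Let j be the number exceeding 88. Then the total is ≥ 89·j + 3·(9 − j) = 27 + 86j.
So 86j ≤ 113 and j ≤ 1; hence at least 9 − 1 = 8 are ≤ 88.
Exactly 8 works: 8 values at 3 and 1 at 89 total 113; raise one of the low values by 27 (still ≤ 88) to hit 140.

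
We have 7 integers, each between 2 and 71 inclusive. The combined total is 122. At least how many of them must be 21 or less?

Let j be the number exceeding 21. Then the total is ≥ 22·j + 2·(7 − j) = 14 + 20j.
So 20j ≤ 108 and j ≤ 5; hence at least 7 − 5 = 2 are ≤ 21.
Exactly 2 works: 2 values at 2 and 5 at 22 total 114; raise one of the low values by 8 (still ≤ 21) to hit 122.

2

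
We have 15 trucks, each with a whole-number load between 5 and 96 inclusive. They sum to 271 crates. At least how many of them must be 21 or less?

4

If only k of them are at most 21, the other 15 − k are at least 22, so the total is at least (15 − k)·22 + k·5.
This is ≤ 271, so (15 − k)·22 + 5k ≤ 271, which gives k ≥ 4.
Exactly 4 works: 4 values at 5 and 11 at 22 total 262; raise one of the low values by 9 (still ≤ 21) to hit 271.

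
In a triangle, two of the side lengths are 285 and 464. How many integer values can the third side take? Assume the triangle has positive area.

569

The triangle inequality gives |285 − 464| < c < 285 + 464, i.e. 179 < c < 749.
So c can be any integer from 180 to 748: 569 values.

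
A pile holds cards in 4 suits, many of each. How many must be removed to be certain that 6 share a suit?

21

You could draw 5 of every suit without reaching 6 of any — 20 in all.
One more forces 6 of some suit, so 20 + 1 = 21.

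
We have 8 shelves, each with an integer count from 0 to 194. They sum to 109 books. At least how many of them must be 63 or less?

If only k of them are at most 63, the other 8 − k are at least 64, so the total is at least (8 − k)·64 + k·0.
This is ≤ 109, so (8 − k)·64 + 0k ≤ 109, which gives k ≥ 7.
Exactly 7 works: 7 values at 0 and 1 at 64 total 64; raise one of the low values by 45 (still ≤ 63) to hit 109.

7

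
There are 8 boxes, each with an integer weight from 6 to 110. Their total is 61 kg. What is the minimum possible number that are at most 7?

Each value above 7 is at least 8, contributing at least 8 − 6 = 2 above the floor 6.
The sum exceeds the floor total 48 by 13, so at most ⌊13/2⌋ = 6 exceed 7, and at least 2 are ≤ 7.
Exactly 2 works: 2 values at 6 and 6 at 8 total 60; raise one of the low values by 1 (still ≤ 7) to hit 61.

2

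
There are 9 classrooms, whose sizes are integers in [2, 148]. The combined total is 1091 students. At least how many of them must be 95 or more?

5

If only k of them are at least 95, the other 9 − k are at most 94, so the total is at most k·148 + (9 − k)·94.
This must reach 1091, so k·148 + (9 − k)·94 ≥ 1091, giving k ≥ 5.
Exactly 5 works: 5 values at 148 and 4 at 94 total 1116; lower one of the high values by 25 (still ≥ 95) to hit 1091.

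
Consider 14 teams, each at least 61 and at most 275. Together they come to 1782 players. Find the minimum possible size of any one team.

61

To make one team as small as possible, make the other 13 as large as possible.
The other 13 can take up 13 × 275 = 3575 ≥ 1782 − 61, so one team can sit at its floor of 61.
Achievable: one at 61 and the other 13 totalling 1721, which fits since 13 × 61 ≤ 1721 ≤ 13 × 275.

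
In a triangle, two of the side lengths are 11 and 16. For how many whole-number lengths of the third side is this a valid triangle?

21

The triangle inequality gives |11 − 16| < c < 11 + 16, i.e. 5 < c < 27.
So c can be any integer from 6 to 26: 21 values.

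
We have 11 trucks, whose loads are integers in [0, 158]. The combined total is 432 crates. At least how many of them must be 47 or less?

If only k of them are at most 47, the other 11 − k are at least 48, so the total is at least (11 − k)·48 + k·0.
This is ≤ 432, so (11 − k)·48 + 0k ≤ 432, which gives k ≥ 2.
Exactly 2 works: 2 values at 0 and 9 at 48 total 432.

2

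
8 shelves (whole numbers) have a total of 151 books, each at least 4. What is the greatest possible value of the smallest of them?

18

The 8 values sum to 151, so their minimum is at most ⌊151/8⌋ = 18.
Taking 1 copy of 18 and 7 copies of 19 gives exactly 151, so 18 is attained.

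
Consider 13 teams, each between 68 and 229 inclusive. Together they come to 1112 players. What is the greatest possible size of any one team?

Maximizing one value means minimizing the remaining 12.
The other 12 contribute at least 12 × 68 = 816, leaving at most 1112 − 816 = 296.
But each team is capped at 229, so the maximum is 229.
Achievable: one at 229 and the other 12 totalling 883, which fits since 12 × 68 ≤ 883 ≤ 12 × 229.

229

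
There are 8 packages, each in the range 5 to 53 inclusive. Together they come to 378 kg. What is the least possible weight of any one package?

7

Minimizing one value means maximizing the remaining 7.
The other 7 contribute at most 7 × 53 = 371, leaving at least 378 − 371 = 7.
Since 7 ≥ 5, this is achievable: one at 7 and 7 at 53.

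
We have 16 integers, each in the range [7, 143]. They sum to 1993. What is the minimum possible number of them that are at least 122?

3

Each value short of 122 is at most 121, costing at least 143 − 121 = 22 against the maximum total of 2288.
We can afford to lose at most 2288 − 1993 = 295, so at most ⌊295/22⌋ = 13 fall short, and at least 3 are ≥ 122.
Exactly 3 works: 3 values at 143 and 13 at 121 total 2002; lower one of the high values by 9 (still ≥ 122) to hit 1993.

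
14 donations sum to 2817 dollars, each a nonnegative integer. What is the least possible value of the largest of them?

The average is 2817/14 > 201, so not all 14 can be 201 or less; the largest is ≥ 202.
Achievable: 3 of them at 202 and 11 at 201 total 2817.

202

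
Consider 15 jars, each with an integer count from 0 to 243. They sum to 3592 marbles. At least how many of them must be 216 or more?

14

If only k of them are at least 216, the other 15 − k are at most 215, so the total is at most k·243 + (15 − k)·215.
This must reach 3592, so k·243 + (15 − k)·215 ≥ 3592, giving k ≥ 14.
Exactly 14 works: 14 values at 243 and 1 at 215 total 3617; lower one of the high values by 25 (still ≥ 216) to hit 3592.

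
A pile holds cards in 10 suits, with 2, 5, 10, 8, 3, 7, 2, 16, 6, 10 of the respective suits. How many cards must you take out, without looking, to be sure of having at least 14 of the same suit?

In the worst case you take as many as possible of each suit without reaching 14: 2 + 5 + 10 + 8 + 3 + 7 + 2 + 13 + 6 + 10 = 66.
The next one must give 14 of some suit, so 66 + 1 = 67.

67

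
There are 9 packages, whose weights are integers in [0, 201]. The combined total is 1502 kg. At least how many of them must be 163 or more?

Each value short of 163 is at most 162, costing at least 201 − 162 = 39 against the maximum total of 1809.
We can afford to lose at most 1809 − 1502 = 307, so at most ⌊307/39⌋ = 7 fall short, and at least 2 are ≥ 163.
Exactly 2 works: 2 values at 201 and 7 at 162 total 1536; lower one of the high values by 34 (still ≥ 163) to hit 1502.

2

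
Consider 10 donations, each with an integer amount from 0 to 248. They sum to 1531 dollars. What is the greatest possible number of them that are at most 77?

5

Suppose k of them are at most 77. Those contribute at most 77 each and the rest at most 248 each.
So the total is at most 77k + 248(10 − k) = 2480 − 171k. This must still be ≥ 1531, so k ≤ 5.
k = 5 is achieved by 5 values at 77 and 5 at 248, total 1625; lower one of the 248's by 94 (still > 77) to reach 1531.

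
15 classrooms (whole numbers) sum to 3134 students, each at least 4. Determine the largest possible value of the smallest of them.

The 15 values sum to 3134, so their minimum is at most ⌊3134/15⌋ = 208.
Achievable: 1 of them at 208 and 14 at 209 total 3134.

208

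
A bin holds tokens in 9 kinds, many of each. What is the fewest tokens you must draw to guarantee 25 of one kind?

In the worst case you draw 24 of each of the 9 kinds: 9 × 24 = 216.
One more forces 25 of some kind, so 216 + 1 = 217.

217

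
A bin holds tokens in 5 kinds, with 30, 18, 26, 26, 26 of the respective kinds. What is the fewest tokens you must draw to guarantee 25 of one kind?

115

In the worst case you take as many as possible of each kind without reaching 25: 24 + 18 + 24 + 24 + 24 = 114.
The next one must give 25 of some kind, so 114 + 1 = 115.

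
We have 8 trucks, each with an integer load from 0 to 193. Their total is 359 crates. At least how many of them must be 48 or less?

Each value above 48 is at least 49, contributing at least 49 − 0 = 49 above the floor 0.
The sum exceeds the floor total 0 by 359, so at most ⌊359/49⌋ = 7 exceed 48, and at least 1 are ≤ 48.
Exactly 1 works: 1 value at 0 and 7 at 49 total 343; raise one of the low values by 16 (still ≤ 48) to hit 359.

1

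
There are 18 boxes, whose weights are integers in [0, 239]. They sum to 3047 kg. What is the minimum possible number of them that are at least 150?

5

Each value short of 150 is at most 149, costing at least 239 − 149 = 90 against the maximum total of 4302.
We can afford to lose at most 4302 − 3047 = 1255, so at most ⌊1255/90⌋ = 13 fall short, and at least 5 are ≥ 150.
Exactly 5 works: 5 values at 239 and 13 at 149 total 3132; lower one of the high values by 85 (still ≥ 150) to hit 3047.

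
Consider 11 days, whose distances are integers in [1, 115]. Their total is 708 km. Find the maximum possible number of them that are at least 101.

Suppose k of them are at least 101. Those contribute at least 101 each and the other 11 − k at least 1 each.
So the total is at least 101k + 1(11 − k) = 11 + 100k. This must be ≤ 708, giving k ≤ 6.
k = 6 is achieved by 6 values at 101 and 5 at 1, total 611; add 97 to one value (staying below 101) to reach 708.

6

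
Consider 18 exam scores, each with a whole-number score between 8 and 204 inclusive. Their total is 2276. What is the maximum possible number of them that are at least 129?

17

If k of the values are ≥ 129, the total is ≥ 129k + 8(18 − k).
Setting 129k + 8(18 − k) ≤ 2276 gives 121k ≤ 2132, so k ≤ 17.
k = 17 is achieved by 17 values at 129 and 1 at 8, total 2201; add 75 to one value (staying below 129) to reach 2276.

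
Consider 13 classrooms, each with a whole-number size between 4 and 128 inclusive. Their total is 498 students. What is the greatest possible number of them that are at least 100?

If k of the values are ≥ 100, the total is ≥ 100k + 4(13 − k).
Setting 100k + 4(13 − k) ≤ 498 gives 96k ≤ 446, so k ≤ 4.
k = 4 is achieved by 4 values at 100 and 9 at 4, total 436; add 62 to one value (staying below 100) to reach 498.

4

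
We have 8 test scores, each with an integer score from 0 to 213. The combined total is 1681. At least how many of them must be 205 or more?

Suppose at most 8 − j of them reach 205; then j values are ≤ 204 and the rest ≤ 213.
The total is then ≤ 204·j + 213·(8 − j) = 1704 − 9j. For this to be ≥ 1681 we need j ≤ 2, so at least 8 − 2 = 6 must reach 205.
Exactly 6 works: 6 values at 213 and 2 at 204 total 1686; lower one of the high values by 5 (still ≥ 205) to hit 1681.

6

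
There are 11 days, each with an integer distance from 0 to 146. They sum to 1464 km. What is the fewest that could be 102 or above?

8

If only k of them are at least 102, the other 11 − k are at most 101, so the total is at most k·146 + (11 − k)·101.
This must reach 1464, so k·146 + (11 − k)·101 ≥ 1464, giving k ≥ 8.
Exactly 8 works: 8 values at 146 and 3 at 101 total 1471; lower one of the high values by 7 (still ≥ 102) to hit 1464.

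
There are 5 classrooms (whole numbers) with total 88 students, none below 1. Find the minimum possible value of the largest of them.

18

The 5 values sum to 88, so their maximum is at least ⌈88/5⌉ = 18.
Taking 2 copies of 17 and 3 copies of 18 gives exactly 88, so 18 is attained.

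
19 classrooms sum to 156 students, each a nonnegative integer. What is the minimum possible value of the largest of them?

The 19 values sum to 156, so their maximum is at least ⌈156/19⌉ = 9.
Equality holds with 4 values of 9 and 15 values of 8.

9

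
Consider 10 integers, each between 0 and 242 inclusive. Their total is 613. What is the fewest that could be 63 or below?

If only k of them are at most 63, the other 10 − k are at least 64, so the total is at least (10 − k)·64 + k·0.
This is ≤ 613, so (10 − k)·64 + 0k ≤ 613, which gives k ≥ 1.
Exactly 1 works: 1 value at 0 and 9 at 64 total 576; raise one of the low values by 37 (still ≤ 63) to hit 613.

1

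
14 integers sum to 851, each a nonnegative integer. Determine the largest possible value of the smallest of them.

The 14 values sum to 851, so their minimum is at most ⌊851/14⌋ = 60.
Equality holds with 3 values of 60 and 11 values of 61.

60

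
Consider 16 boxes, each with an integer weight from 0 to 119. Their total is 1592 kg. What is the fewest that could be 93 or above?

5

Each value short of 93 is at most 92, costing at least 119 − 92 = 27 against the maximum total of 1904.
We can afford to lose at most 1904 − 1592 = 312, so at most ⌊312/27⌋ = 11 fall short, and at least 5 are ≥ 93.
Exactly 5 works: 5 values at 119 and 11 at 92 total 1607; lower one of the high values by 15 (still ≥ 93) to hit 1592.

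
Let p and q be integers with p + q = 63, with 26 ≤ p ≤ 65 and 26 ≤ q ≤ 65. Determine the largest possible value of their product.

For a fixed sum, the product pq is largest when p and q are as close as possible.
Taking p = 31 and q = 32 (both in [26, 65]) gives pq = 992.

992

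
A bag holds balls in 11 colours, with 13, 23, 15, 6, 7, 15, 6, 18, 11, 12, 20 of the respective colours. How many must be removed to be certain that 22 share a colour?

In the worst case you take as many as possible of each colour without reaching 22: 13 + 21 + 15 + 6 + 7 + 15 + 6 + 18 + 11 + 12 + 20 = 144.
The next one must give 22 of some colour, so 144 + 1 = 145.

145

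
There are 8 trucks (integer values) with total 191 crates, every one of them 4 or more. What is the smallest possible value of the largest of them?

The 8 values sum to 191, so their maximum is at least ⌈191/8⌉ = 24.
Achievable: 7 of them at 24 and 1 at 23 total 191.

24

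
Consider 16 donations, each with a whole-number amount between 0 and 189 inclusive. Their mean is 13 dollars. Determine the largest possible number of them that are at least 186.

The total is 16 × 13 = 208.
With k values at 186 or above and the rest at least 0, the sum is at least 0 + 186k.
Since the sum is 208, we need 186k ≤ 208, i.e. k ≤ 1.
k = 1 is achieved by 1 value at 186 and 15 at 0, total 186; add 22 to one value (staying below 186) to reach 208.

1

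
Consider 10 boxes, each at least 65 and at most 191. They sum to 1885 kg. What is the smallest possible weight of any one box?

To make one box as small as possible, make the other 9 as large as possible.
The other 9 contribute at most 9 × 191 = 1719, leaving at least 1885 − 1719 = 166.
Since 166 ≥ 65, this is achievable: one at 166 and 9 at 191.

166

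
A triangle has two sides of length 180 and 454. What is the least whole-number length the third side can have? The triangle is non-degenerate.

The third side must exceed |180 − 454| = 274.
The smallest integer above 274 is 275.

275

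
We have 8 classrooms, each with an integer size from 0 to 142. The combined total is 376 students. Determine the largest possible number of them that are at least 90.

With k values at 90 or above and the rest at least 0, the sum is at least 0 + 90k.
Since the sum is 376, we need 90k ≤ 376, i.e. k ≤ 4.
k = 4 is achieved by 4 values at 90 and 4 at 0, total 360; add 16 to one value (staying below 90) to reach 376.

4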